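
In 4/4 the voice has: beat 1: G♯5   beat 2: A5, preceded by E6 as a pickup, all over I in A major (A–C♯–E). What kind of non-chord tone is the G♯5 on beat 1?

The harmony at that moment is A major triad (A, C♯, E); G♯5 is not a chord tone.
It is approached by leap down from E6 and left by step up to A5.
Leap in, step out, metrically accented — an appoggiatura.

Appoggiatura.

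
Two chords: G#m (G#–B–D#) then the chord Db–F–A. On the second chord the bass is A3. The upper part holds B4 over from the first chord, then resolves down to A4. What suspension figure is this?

At the second chord the bass is A3. The suspended B4 lies a ninth above the bass; after resolving down by step to A4, the interval above the bass becomes an octave.
Suspension figures are named by those two intervals: 9–8.

9–8 suspension.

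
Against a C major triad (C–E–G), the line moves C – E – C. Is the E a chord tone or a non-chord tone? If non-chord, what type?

Chord tone (the third of C major triad).

C major triad contains C, E, G; E is the third, so it is a chord tone.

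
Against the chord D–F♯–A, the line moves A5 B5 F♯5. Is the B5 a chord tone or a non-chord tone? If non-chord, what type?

Non-chord tone — an escape tone.

The harmony at that moment is D major triad (D, F♯, A); B5 is not a chord tone.
It is approached by step up from A5 and left by leap down to F♯5.
Step in, leap out — an escape tone.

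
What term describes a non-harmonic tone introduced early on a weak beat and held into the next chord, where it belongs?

Anticipation.

Approach: ahead of the chord change (typically by step), so it is dissonant against the current harmony. Departure: none — the same pitch is restated or held and is a chord tone of the new harmony.
Dissonant first, consonant once the harmony catches up: the note simply arrives early — an anticipation. (The reverse timing, consonant first and dissonant after the change, would be a suspension or retardation.)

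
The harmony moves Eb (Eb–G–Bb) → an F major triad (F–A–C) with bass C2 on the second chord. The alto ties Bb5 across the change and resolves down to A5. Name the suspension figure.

At the second chord the bass is C2. The suspended Bb5 lies a seventh above the bass; after resolving down by step to A5, the interval above the bass becomes a sixth.
Suspension figures are named by those two intervals: 7–6.

7–6 suspension.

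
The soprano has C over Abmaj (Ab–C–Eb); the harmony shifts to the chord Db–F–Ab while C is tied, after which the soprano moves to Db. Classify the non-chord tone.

C is a retardation.

The harmony at that moment is Db major triad (Db, F, Ab); C is not a chord tone.
It is held over (the same pitch as the preceding C) and left by step up to Db.
Held over from the previous chord and resolving up by step — a retardation.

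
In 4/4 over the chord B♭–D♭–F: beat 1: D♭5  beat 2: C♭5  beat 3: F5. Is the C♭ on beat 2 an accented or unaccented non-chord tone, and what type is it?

Unaccented escape tone.

The harmony at that moment is B♭ minor triad (B♭, D♭, F); C♭5 is not a chord tone.
It is approached by step down from D♭5 and left by leap up to F5.
Step in, leap out — an escape tone.
It falls on a weak beat, so it is unaccented.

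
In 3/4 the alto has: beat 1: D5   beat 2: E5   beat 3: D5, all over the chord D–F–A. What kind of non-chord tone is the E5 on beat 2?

Upper neighbor tone.

The harmony at that moment is D minor triad (D, F, A); E5 is not a chord tone.
It is approached by step up from D5 and left by step down to D5.
Step away and step back to the same note — a neighbor tone (upper neighbor).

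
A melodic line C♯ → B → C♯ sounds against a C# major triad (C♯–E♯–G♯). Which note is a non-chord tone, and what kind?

The harmony at that moment is C♯ major triad (C♯, E♯, G♯); B is not a chord tone.
It is approached by step down from C♯ and left by step up to C♯.
Step away and step back to the same note — a neighbor tone (lower neighbor).

B is a neighbor tone.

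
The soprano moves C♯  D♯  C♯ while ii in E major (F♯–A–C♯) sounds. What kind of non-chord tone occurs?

D♯ is a neighbor tone.

The harmony at that moment is F♯ minor triad (F♯, A, C♯); D♯ is not a chord tone.
It is approached by step up from C♯ and left by step down to C♯.
Step away and step back to the same note — a neighbor tone (upper neighbor).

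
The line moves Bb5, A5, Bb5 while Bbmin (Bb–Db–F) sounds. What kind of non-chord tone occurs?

The harmony at that moment is Bb minor triad (Bb, Db, F); A5 is not a chord tone.
It is approached by step down from Bb5 and left by step up to Bb5.
Step away and step back to the same note — a neighbor tone (lower neighbor).

A5 is a neighbor tone.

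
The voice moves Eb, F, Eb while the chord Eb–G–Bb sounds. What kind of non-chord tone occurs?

The harmony at that moment is Eb major triad (Eb, G, Bb); F is not a chord tone.
It is approached by step up from Eb and left by step down to Eb.
Step away and step back to the same note — a neighbor tone (upper neighbor).

F is a neighbor tone.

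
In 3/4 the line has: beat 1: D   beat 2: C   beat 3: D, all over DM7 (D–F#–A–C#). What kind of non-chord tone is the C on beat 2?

The harmony at that moment is D major seventh chord (D, F#, A, C#); C is not a chord tone.
It is approached by step down from D and left by step up to D.
Step away and step back to the same note — a neighbor tone (lower neighbor).

Lower neighbor tone.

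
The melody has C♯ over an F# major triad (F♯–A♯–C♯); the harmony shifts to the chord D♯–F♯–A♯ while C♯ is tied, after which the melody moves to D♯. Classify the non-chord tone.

C♯ is a retardation.

The harmony at that moment is D♯ minor triad (D♯, F♯, A♯); C♯ is not a chord tone.
It is held over (the same pitch as the preceding C♯) and left by step up to D♯.
Held over from the previous chord and resolving up by step — a retardation.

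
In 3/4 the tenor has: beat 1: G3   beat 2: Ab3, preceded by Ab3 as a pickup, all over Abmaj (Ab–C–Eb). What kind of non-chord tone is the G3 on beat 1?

The harmony at that moment is Ab major triad (Ab, C, Eb); G3 is not a chord tone.
It is approached by step down from Ab3 and left by step up to Ab3.
Step away and step back to the same note — a neighbor tone (lower neighbor).

Lower neighbor tone.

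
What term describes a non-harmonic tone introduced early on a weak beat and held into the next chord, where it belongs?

Approach: ahead of the chord change (typically by step), so it is dissonant against the current harmony. Departure: none — the same pitch is restated or held and is a chord tone of the new harmony.
Dissonant first, consonant once the harmony catches up: the note simply arrives early — an anticipation. (The reverse timing, consonant first and dissonant after the change, would be a suspension or retardation.)

Anticipation.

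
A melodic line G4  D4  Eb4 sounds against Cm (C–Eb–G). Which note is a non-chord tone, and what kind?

The harmony at that moment is C minor triad (C, Eb, G); D4 is not a chord tone.
It is approached by leap down from G4 and left by step up to Eb4.
Leap in, step out — an appoggiatura.

D4 is an appoggiatura.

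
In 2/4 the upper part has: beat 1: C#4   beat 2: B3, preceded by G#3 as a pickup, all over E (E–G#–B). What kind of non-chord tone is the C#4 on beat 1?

Appoggiatura.

The harmony at that moment is E major triad (E, G#, B); C#4 is not a chord tone.
It is approached by leap up from G#3 and left by step down to B3.
Leap in, step out, metrically accented — an appoggiatura.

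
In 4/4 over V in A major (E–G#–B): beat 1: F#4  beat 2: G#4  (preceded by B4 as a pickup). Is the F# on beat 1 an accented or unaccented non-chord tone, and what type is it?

Accented appoggiatura.

The harmony at that moment is E major triad (E, G#, B); F#4 is not a chord tone.
It is approached by leap down from B4 and left by step up to G#4.
Leap in, step out — an appoggiatura.
It falls on the downbeat, so it is accented.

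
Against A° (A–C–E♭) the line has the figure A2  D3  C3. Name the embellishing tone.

The harmony at that moment is A diminished triad (A, C, E♭); D3 is not a chord tone.
It is approached by leap up from A2 and left by step down to C3.
Leap in, step out — an appoggiatura.

D3 is an appoggiatura.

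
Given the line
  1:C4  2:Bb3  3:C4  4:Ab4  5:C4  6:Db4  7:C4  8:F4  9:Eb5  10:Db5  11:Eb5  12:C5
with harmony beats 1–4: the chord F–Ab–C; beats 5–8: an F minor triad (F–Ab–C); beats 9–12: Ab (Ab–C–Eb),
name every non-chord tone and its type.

Bb3 (beat 2) — neighbor tone; Db4 (beat 6) — neighbor tone; Db5 (beat 10) — neighbor tone.

The harmony at that moment is F minor triad (F, Ab, C); Bb3 is not a chord tone.
It is approached by step down from C4 and left by step up to C4.
Step away and step back to the same note — a neighbor tone (lower neighbor).
The harmony at that moment is F minor triad (F, Ab, C); Db4 is not a chord tone.
It is approached by step up from C4 and left by step down to C4.
Step away and step back to the same note — a neighbor tone (upper neighbor).
The harmony at that moment is Ab major triad (Ab, C, Eb); Db5 is not a chord tone.
It is approached by step down from Eb5 and left by step up to Eb5.
Step away and step back to the same note — a neighbor tone (lower neighbor).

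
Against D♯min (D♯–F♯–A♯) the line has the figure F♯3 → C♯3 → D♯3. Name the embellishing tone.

C♯3 is an appoggiatura.

The harmony at that moment is D♯ minor triad (D♯, F♯, A♯); C♯3 is not a chord tone.
It is approached by leap down from F♯3 and left by step up to D♯3.
Leap in, step out — an appoggiatura.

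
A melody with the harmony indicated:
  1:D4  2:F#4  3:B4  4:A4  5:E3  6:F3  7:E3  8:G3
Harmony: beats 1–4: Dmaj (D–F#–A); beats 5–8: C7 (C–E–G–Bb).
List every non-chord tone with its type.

The harmony at that moment is D major triad (D, F#, A); B4 is not a chord tone.
It is approached by leap up from F#4 and left by step down to A4.
Leap in, step out — an appoggiatura.
The harmony at that moment is C dominant seventh chord (C, E, G, Bb); F3 is not a chord tone.
It is approached by step up from E3 and left by step down to E3.
Step away and step back to the same note — a neighbor tone (upper neighbor).

B4 (beat 3) — appoggiatura; F3 (beat 6) — neighbor tone.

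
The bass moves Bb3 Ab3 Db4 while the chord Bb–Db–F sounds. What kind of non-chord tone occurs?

Ab3 is an escape tone.

The harmony at that moment is Bb minor triad (Bb, Db, F); Ab3 is not a chord tone.
It is approached by step down from Bb3 and left by leap up to Db4.
Step in, leap out — an escape tone.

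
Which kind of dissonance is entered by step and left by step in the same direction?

Approach: by step. Departure: by step, continuing in the same direction.
Stepwise on both sides with no change of direction means the note fills in the space between two different chord tones — a passing tone. (Had it turned back to its starting note it would be a neighbor tone instead.)

Passing tone.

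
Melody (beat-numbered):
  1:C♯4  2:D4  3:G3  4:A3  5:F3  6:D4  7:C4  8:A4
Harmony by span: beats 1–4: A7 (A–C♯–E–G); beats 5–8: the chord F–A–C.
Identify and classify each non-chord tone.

D4 (beat 2) — escape tone; D4 (beat 6) — appoggiatura.

The harmony at that moment is A dominant seventh chord (A, C♯, E, G); D4 is not a chord tone.
It is approached by step up from C♯4 and left by leap down to G3.
Step in, leap out — an escape tone.
The harmony at that moment is F major triad (F, A, C); D4 is not a chord tone.
It is approached by leap up from F3 and left by step down to C4.
Leap in, step out — an appoggiatura.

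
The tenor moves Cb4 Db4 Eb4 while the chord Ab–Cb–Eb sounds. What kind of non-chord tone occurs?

The harmony at that moment is Ab minor triad (Ab, Cb, Eb); Db4 is not a chord tone.
It is approached by step up from Cb4 and left by step up to Eb4.
Step in, step out in the same direction — a passing tone.

Db4 is a passing tone.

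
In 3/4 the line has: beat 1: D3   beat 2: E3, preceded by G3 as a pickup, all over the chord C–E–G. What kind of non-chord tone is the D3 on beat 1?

The harmony at that moment is C major triad (C, E, G); D3 is not a chord tone.
It is approached by leap down from G3 and left by step up to E3.
Leap in, step out, metrically accented — an appoggiatura.

Appoggiatura.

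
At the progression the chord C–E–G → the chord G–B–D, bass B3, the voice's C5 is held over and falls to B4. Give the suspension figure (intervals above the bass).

At the second chord the bass is B3. The suspended C5 lies a ninth above the bass; after resolving down by step to B4, the interval above the bass becomes an octave.
Suspension figures are named by those two intervals: 9–8.

9–8 suspension.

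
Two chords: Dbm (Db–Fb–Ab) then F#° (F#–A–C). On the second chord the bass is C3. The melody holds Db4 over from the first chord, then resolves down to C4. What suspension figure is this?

9–8 suspension.

At the second chord the bass is C3. The suspended Db4 lies a ninth above the bass; after resolving down by step to C4, the interval above the bass becomes an octave.
Suspension figures are named by those two intervals: 9–8.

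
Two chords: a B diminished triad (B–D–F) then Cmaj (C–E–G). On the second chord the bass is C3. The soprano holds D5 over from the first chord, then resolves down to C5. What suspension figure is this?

9–8 suspension.

At the second chord the bass is C3. The suspended D5 lies a ninth above the bass; after resolving down by step to C5, the interval above the bass becomes an octave.
Suspension figures are named by those two intervals: 9–8.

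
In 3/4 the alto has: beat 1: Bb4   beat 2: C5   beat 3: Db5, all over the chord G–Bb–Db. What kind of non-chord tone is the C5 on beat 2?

The harmony at that moment is G diminished triad (G, Bb, Db); C5 is not a chord tone.
It is approached by step up from Bb4 and left by step up to Db5.
Step in, step out in the same direction — a passing tone.

Passing tone.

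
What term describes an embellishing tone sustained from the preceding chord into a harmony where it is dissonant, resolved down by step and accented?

Suspension.

Approach: by preparation — the pitch is first a chord tone, then held (tied or repeated) while the harmony changes under it. Departure: down by step. Metric position: strong.
A prepared dissonance that resolves downward by step — a suspension. (The same figure resolving upward would be a retardation.)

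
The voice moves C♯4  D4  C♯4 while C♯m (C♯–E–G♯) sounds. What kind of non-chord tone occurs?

D4 is a neighbor tone.

The harmony at that moment is C♯ minor triad (C♯, E, G♯); D4 is not a chord tone.
It is approached by step up from C♯4 and left by step down to C♯4.
Step away and step back to the same note — a neighbor tone (upper neighbor).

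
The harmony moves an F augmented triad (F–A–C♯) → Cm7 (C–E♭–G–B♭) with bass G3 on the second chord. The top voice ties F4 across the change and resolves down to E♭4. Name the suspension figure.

At the second chord the bass is G3. The suspended F4 lies a seventh above the bass; after resolving down by step to E♭4, the interval above the bass becomes a sixth.
Suspension figures are named by those two intervals: 7–6.

7–6 suspension.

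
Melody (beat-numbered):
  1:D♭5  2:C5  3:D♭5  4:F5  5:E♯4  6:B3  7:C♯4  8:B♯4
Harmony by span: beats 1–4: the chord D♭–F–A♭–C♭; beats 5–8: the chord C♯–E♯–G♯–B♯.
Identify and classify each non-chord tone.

C5 (beat 2) — neighbor tone; B3 (beat 6) — appoggiatura.

The harmony at that moment is D♭ dominant seventh chord (D♭, F, A♭, C♭); C5 is not a chord tone.
It is approached by step down from D♭5 and left by step up to D♭5.
Step away and step back to the same note — a neighbor tone (lower neighbor).
The harmony at that moment is C♯ major seventh chord (C♯, E♯, G♯, B♯); B3 is not a chord tone.
It is approached by leap down from E♯4 and left by step up to C♯4.
Leap in, step out — an appoggiatura.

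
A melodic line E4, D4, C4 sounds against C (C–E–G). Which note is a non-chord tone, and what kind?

D4 is a passing tone.

The harmony at that moment is C major triad (C, E, G); D4 is not a chord tone.
It is approached by step down from E4 and left by step down to C4.
Step in, step out in the same direction — a passing tone.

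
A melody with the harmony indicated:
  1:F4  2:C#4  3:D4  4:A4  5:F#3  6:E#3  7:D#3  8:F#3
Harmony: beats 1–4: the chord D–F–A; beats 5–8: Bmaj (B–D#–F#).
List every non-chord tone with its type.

C#4 (beat 2) — appoggiatura; E#3 (beat 6) — passing tone.

The harmony at that moment is D minor triad (D, F, A); C#4 is not a chord tone.
It is approached by leap down from F4 and left by step up to D4.
Leap in, step out — an appoggiatura.
The harmony at that moment is B major triad (B, D#, F#); E#3 is not a chord tone.
It is approached by step down from F#3 and left by step down to D#3.
Step in, step out in the same direction — a passing tone.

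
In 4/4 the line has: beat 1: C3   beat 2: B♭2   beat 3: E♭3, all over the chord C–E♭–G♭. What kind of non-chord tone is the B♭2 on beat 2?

The harmony at that moment is C diminished triad (C, E♭, G♭); B♭2 is not a chord tone.
It is approached by step down from C3 and left by leap up to E♭3.
Step in, leap out, on a weak beat — an escape tone.

Escape tone.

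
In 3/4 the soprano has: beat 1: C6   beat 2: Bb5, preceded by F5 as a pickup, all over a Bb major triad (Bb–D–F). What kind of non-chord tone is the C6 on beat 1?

Appoggiatura.

The harmony at that moment is Bb major triad (Bb, D, F); C6 is not a chord tone.
It is approached by leap up from F5 and left by step down to Bb5.
Leap in, step out, metrically accented — an appoggiatura.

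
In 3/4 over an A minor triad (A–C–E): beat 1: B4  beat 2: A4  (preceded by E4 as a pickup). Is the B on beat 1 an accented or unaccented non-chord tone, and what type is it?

The harmony at that moment is A minor triad (A, C, E); B4 is not a chord tone.
It is approached by leap up from E4 and left by step down to A4.
Leap in, step out — an appoggiatura.
It falls on the downbeat, so it is accented.

Accented appoggiatura.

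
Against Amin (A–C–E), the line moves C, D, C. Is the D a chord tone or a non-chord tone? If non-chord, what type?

The harmony at that moment is A minor triad (A, C, E); D is not a chord tone.
It is approached by step up from C and left by step down to C.
Step away and step back to the same note — a neighbor tone (upper neighbor).

Non-chord tone — a neighbor tone.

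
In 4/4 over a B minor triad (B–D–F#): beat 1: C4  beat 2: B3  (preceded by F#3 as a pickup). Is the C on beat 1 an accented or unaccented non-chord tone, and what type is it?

Accented appoggiatura.

The harmony at that moment is B minor triad (B, D, F#); C4 is not a chord tone.
It is approached by leap up from F#3 and left by step down to B3.
Leap in, step out — an appoggiatura.
It falls on the downbeat, so it is accented.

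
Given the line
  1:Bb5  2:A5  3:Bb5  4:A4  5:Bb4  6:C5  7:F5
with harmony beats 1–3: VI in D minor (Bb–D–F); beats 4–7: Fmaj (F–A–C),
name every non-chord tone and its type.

A5 (beat 2) — neighbor tone; Bb4 (beat 5) — passing tone.

The harmony at that moment is Bb major triad (Bb, D, F); A5 is not a chord tone.
It is approached by step down from Bb5 and left by step up to Bb5.
Step away and step back to the same note — a neighbor tone (lower neighbor).
The harmony at that moment is F major triad (F, A, C); Bb4 is not a chord tone.
It is approached by step up from A4 and left by step up to C5.
Step in, step out in the same direction — a passing tone.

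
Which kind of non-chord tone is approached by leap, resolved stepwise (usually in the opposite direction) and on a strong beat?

Approach: by leap. Departure: by step. Metric position: strong.
Leap in, step out, in a metrically strong position — an appoggiatura. (It is the mirror image of the escape tone, which steps in and leaps out from a weak position.)

Appoggiatura.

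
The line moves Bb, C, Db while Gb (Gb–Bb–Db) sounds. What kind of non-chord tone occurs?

The harmony at that moment is Gb major triad (Gb, Bb, Db); C is not a chord tone.
It is approached by step up from Bb and left by step up to Db.
Step in, step out in the same direction — a passing tone.

C is a passing tone.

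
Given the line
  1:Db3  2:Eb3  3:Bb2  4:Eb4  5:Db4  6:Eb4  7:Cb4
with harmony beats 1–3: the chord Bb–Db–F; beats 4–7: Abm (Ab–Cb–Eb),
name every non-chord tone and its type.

The harmony at that moment is Bb minor triad (Bb, Db, F); Eb3 is not a chord tone.
It is approached by step up from Db3 and left by leap down to Bb2.
Step in, leap out — an escape tone.
The harmony at that moment is Ab minor triad (Ab, Cb, Eb); Db4 is not a chord tone.
It is approached by step down from Eb4 and left by step up to Eb4.
Step away and step back to the same note — a neighbor tone (lower neighbor).

Eb3 (beat 2) — escape tone; Db4 (beat 5) — neighbor tone.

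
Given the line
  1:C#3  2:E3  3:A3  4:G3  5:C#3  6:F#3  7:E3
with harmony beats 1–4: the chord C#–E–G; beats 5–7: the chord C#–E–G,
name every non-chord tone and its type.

The harmony at that moment is C# diminished triad (C#, E, G); A3 is not a chord tone.
It is approached by leap up from E3 and left by step down to G3.
Leap in, step out — an appoggiatura.
The harmony at that moment is C# diminished triad (C#, E, G); F#3 is not a chord tone.
It is approached by leap up from C#3 and left by step down to E3.
Leap in, step out — an appoggiatura.

A3 (beat 3) — appoggiatura; F#3 (beat 6) — appoggiatura.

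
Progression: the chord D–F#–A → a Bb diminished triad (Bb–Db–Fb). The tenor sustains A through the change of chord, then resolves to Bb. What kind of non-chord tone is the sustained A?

A is a retardation.

The harmony at that moment is Bb diminished triad (Bb, Db, Fb); A is not a chord tone.
It is held over (the same pitch as the preceding A) and left by step up to Bb.
Held over from the previous chord and resolving up by step — a retardation.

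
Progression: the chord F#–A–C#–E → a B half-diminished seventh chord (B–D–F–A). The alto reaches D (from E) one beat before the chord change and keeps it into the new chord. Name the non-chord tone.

The harmony at that moment is F# minor seventh chord (F#, A, C#, E); D is not a chord tone.
It is approached by step down from E and then sustained as the same pitch into the next harmony.
Arriving early and becoming a chord tone when the harmony changes — an anticipation.

D is an anticipation.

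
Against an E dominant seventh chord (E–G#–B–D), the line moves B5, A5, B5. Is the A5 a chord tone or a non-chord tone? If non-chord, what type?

Non-chord tone — a neighbor tone.

The harmony at that moment is E dominant seventh chord (E, G#, B, D); A5 is not a chord tone.
It is approached by step down from B5 and left by step up to B5.
Step away and step back to the same note — a neighbor tone (lower neighbor).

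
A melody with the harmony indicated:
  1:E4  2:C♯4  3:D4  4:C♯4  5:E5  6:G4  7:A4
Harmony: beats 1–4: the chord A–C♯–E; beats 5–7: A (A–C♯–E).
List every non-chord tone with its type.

The harmony at that moment is A major triad (A, C♯, E); D4 is not a chord tone.
It is approached by step up from C♯4 and left by step down to C♯4.
Step away and step back to the same note — a neighbor tone (upper neighbor).
The harmony at that moment is A major triad (A, C♯, E); G4 is not a chord tone.
It is approached by leap down from E5 and left by step up to A4.
Leap in, step out — an appoggiatura.

D4 (beat 3) — neighbor tone; G4 (beat 6) — appoggiatura.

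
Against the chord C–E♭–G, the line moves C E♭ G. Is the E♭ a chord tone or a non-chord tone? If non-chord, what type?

C minor triad contains C, E♭, G; E♭ is the third, so it is a chord tone.

Chord tone (the third of C minor triad).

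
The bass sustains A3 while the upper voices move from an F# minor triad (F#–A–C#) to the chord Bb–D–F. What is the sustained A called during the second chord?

The harmony at that moment is Bb major triad (Bb, D, F); A3 is not a chord tone.
It is held over (the same pitch as the preceding A3) and then sustained as the same pitch into the next harmony.
Sustained through a change of harmony — a pedal tone.

Pedal tone (pedal point).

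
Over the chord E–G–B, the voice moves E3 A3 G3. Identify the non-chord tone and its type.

A3 is an appoggiatura.

The harmony at that moment is E minor triad (E, G, B); A3 is not a chord tone.
It is approached by leap up from E3 and left by step down to G3.
Leap in, step out — an appoggiatura.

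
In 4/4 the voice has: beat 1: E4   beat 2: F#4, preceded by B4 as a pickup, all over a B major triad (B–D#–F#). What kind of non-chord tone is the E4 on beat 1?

Appoggiatura.

The harmony at that moment is B major triad (B, D#, F#); E4 is not a chord tone.
It is approached by leap down from B4 and left by step up to F#4.
Leap in, step out, metrically accented — an appoggiatura.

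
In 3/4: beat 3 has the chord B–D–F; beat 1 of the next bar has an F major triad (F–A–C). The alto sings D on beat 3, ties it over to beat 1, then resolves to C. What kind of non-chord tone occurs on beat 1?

The harmony at that moment is F major triad (F, A, C); D is not a chord tone.
It is held over (the same pitch as the preceding D) and left by step down to C.
Held over from the previous chord and resolving down by step — a suspension.

Suspension.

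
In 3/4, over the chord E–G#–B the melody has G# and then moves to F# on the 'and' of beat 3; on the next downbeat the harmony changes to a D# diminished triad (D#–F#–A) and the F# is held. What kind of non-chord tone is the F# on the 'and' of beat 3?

The harmony at that moment is E major triad (E, G#, B); F# is not a chord tone.
It is approached by step down from G# and then sustained as the same pitch into the next harmony.
Arriving early and becoming a chord tone when the harmony changes — an anticipation.

Anticipation.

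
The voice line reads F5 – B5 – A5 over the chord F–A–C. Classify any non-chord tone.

B5 is an appoggiatura.

The harmony at that moment is F major triad (F, A, C); B5 is not a chord tone.
It is approached by leap up from F5 and left by step down to A5.
Leap in, step out — an appoggiatura.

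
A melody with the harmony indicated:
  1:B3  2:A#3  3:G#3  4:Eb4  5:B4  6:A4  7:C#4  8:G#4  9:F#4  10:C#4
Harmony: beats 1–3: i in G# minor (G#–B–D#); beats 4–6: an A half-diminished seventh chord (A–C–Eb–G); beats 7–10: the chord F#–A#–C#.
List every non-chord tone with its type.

A#3 (beat 2) — passing tone; B4 (beat 5) — appoggiatura; G#4 (beat 8) — appoggiatura.

The harmony at that moment is G# minor triad (G#, B, D#); A#3 is not a chord tone.
It is approached by step down from B3 and left by step down to G#3.
Step in, step out in the same direction — a passing tone.
The harmony at that moment is A half-diminished seventh chord (A, C, Eb, G); B4 is not a chord tone.
It is approached by leap up from Eb4 and left by step down to A4.
Leap in, step out — an appoggiatura.
The harmony at that moment is F# major triad (F#, A#, C#); G#4 is not a chord tone.
It is approached by leap up from C#4 and left by step down to F#4.
Leap in, step out — an appoggiatura.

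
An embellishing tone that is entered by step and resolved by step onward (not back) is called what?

Approach: by step. Departure: by step, continuing in the same direction.
Stepwise on both sides with no change of direction means the note fills in the space between two different chord tones — a passing tone. (Had it turned back to its starting note it would be a neighbor tone instead.)

Passing tone.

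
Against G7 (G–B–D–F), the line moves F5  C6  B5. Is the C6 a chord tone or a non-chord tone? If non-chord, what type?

Non-chord tone — an appoggiatura.

The harmony at that moment is G dominant seventh chord (G, B, D, F); C6 is not a chord tone.
It is approached by leap up from F5 and left by step down to B5.
Leap in, step out — an appoggiatura.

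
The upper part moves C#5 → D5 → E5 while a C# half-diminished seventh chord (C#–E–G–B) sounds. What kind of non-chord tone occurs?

D5 is a passing tone.

The harmony at that moment is C# half-diminished seventh chord (C#, E, G, B); D5 is not a chord tone.
It is approached by step up from C#5 and left by step up to E5.
Step in, step out in the same direction — a passing tone.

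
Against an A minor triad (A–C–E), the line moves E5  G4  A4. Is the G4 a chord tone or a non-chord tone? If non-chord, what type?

Non-chord tone — an appoggiatura.

The harmony at that moment is A minor triad (A, C, E); G4 is not a chord tone.
It is approached by leap down from E5 and left by step up to A4.
Leap in, step out — an appoggiatura.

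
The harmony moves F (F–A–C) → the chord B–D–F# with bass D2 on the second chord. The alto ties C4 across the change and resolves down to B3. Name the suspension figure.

At the second chord the bass is D2. The suspended C4 lies a seventh above the bass; after resolving down by step to B3, the interval above the bass becomes a sixth.
Suspension figures are named by those two intervals: 7–6.

7–6 suspension.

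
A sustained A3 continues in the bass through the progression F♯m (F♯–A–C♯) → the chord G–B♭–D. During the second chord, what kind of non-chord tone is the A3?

The harmony at that moment is G minor triad (G, B♭, D); A3 is not a chord tone.
It is held over (the same pitch as the preceding A3) and then sustained as the same pitch into the next harmony.
Sustained through a change of harmony — a pedal tone.

Pedal tone (pedal point).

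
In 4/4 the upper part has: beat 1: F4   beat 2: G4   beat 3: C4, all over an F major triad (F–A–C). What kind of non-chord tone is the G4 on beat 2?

Escape tone.

The harmony at that moment is F major triad (F, A, C); G4 is not a chord tone.
It is approached by step up from F4 and left by leap down to C4.
Step in, leap out, on a weak beat — an escape tone.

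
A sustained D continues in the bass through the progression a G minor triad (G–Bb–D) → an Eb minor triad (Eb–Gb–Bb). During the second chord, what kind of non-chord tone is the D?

The harmony at that moment is Eb minor triad (Eb, Gb, Bb); D is not a chord tone.
It is held over (the same pitch as the preceding D) and then sustained as the same pitch into the next harmony.
Sustained through a change of harmony — a pedal tone.

Pedal tone (pedal point).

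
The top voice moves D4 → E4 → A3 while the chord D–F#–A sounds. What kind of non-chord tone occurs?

The harmony at that moment is D major triad (D, F#, A); E4 is not a chord tone.
It is approached by step up from D4 and left by leap down to A3.
Step in, leap out — an escape tone.

E4 is an escape tone.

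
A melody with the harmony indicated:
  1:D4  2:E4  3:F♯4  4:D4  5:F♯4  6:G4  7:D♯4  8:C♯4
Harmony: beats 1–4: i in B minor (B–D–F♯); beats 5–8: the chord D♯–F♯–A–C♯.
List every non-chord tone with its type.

E4 (beat 2) — passing tone; G4 (beat 6) — escape tone.

The harmony at that moment is B minor triad (B, D, F♯); E4 is not a chord tone.
It is approached by step up from D4 and left by step up to F♯4.
Step in, step out in the same direction — a passing tone.
The harmony at that moment is D♯ half-diminished seventh chord (D♯, F♯, A, C♯); G4 is not a chord tone.
It is approached by step up from F♯4 and left by leap down to D♯4.
Step in, leap out — an escape tone.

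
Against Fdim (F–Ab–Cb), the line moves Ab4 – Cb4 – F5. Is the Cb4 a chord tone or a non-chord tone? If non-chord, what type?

Chord tone (the fifth of F diminished triad).

F diminished triad contains F, Ab, Cb; Cb is the fifth, so it is a chord tone.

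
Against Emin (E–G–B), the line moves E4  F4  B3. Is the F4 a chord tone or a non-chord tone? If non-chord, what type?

Non-chord tone — an escape tone.

The harmony at that moment is E minor triad (E, G, B); F4 is not a chord tone.
It is approached by step up from E4 and left by leap down to B3.
Step in, leap out — an escape tone.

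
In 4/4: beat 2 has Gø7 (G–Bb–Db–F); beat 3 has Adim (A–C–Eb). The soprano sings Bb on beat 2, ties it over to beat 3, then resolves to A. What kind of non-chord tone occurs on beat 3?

Suspension.

The harmony at that moment is A diminished triad (A, C, Eb); Bb is not a chord tone.
It is held over (the same pitch as the preceding Bb) and left by step down to A.
Held over from the previous chord and resolving down by step — a suspension.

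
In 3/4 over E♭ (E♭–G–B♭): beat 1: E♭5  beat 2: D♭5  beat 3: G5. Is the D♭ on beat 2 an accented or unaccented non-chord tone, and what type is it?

The harmony at that moment is E♭ major triad (E♭, G, B♭); D♭5 is not a chord tone.
It is approached by step down from E♭5 and left by leap up to G5.
Step in, leap out — an escape tone.
It falls on a weak beat, so it is unaccented.

Unaccented escape tone.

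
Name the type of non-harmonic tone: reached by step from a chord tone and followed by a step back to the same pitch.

Approach: by step. Departure: by step in the opposite direction, back to the starting pitch.
Stepwise on both sides but reversing to return to the same chord tone — a neighbor tone. (Had it continued onward in the same direction it would be a passing tone instead.)

Neighbor tone.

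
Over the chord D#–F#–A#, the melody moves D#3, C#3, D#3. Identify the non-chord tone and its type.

The harmony at that moment is D# minor triad (D#, F#, A#); C#3 is not a chord tone.
It is approached by step down from D#3 and left by step up to D#3.
Step away and step back to the same note — a neighbor tone (lower neighbor).

C#3 is a neighbor tone.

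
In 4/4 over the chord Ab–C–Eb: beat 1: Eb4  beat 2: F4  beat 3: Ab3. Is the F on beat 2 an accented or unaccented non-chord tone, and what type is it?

Unaccented escape tone.

The harmony at that moment is Ab major triad (Ab, C, Eb); F4 is not a chord tone.
It is approached by step up from Eb4 and left by leap down to Ab3.
Step in, leap out — an escape tone.
It falls on a weak beat, so it is unaccented.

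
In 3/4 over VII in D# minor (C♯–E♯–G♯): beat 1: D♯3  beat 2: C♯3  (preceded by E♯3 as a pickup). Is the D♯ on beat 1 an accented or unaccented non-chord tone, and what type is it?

The harmony at that moment is C♯ major triad (C♯, E♯, G♯); D♯3 is not a chord tone.
It is approached by step down from E♯3 and left by step down to C♯3.
Step in, step out in the same direction — a passing tone.
It falls on the downbeat, so it is accented.

Accented passing tone.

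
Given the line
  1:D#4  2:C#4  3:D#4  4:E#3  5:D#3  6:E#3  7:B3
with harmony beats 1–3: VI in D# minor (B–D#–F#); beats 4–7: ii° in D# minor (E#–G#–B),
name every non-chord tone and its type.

The harmony at that moment is B major triad (B, D#, F#); C#4 is not a chord tone.
It is approached by step down from D#4 and left by step up to D#4.
Step away and step back to the same note — a neighbor tone (lower neighbor).
The harmony at that moment is E# diminished triad (E#, G#, B); D#3 is not a chord tone.
It is approached by step down from E#3 and left by step up to E#3.
Step away and step back to the same note — a neighbor tone (lower neighbor).

C#4 (beat 2) — neighbor tone; D#3 (beat 5) — neighbor tone.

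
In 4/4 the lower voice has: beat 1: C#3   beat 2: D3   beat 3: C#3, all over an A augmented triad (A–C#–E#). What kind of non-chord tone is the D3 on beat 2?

Upper neighbor tone.

The harmony at that moment is A augmented triad (A, C#, E#); D3 is not a chord tone.
It is approached by step up from C#3 and left by step down to C#3.
Step away and step back to the same note — a neighbor tone (upper neighbor).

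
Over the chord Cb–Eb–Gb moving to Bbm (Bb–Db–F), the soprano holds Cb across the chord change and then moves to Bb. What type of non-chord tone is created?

The harmony at that moment is Bb minor triad (Bb, Db, F); Cb is not a chord tone.
It is held over (the same pitch as the preceding Cb) and left by step down to Bb.
Held over from the previous chord and resolving down by step — a suspension.

Cb is a suspension.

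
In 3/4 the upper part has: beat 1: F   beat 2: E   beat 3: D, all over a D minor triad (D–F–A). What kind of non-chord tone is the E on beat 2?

Passing tone.

The harmony at that moment is D minor triad (D, F, A); E is not a chord tone.
It is approached by step down from F and left by step down to D.
Step in, step out in the same direction — a passing tone.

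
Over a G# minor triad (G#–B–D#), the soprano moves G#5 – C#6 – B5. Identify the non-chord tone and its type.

C#6 is an appoggiatura.

The harmony at that moment is G# minor triad (G#, B, D#); C#6 is not a chord tone.
It is approached by leap up from G#5 and left by step down to B5.
Leap in, step out — an appoggiatura.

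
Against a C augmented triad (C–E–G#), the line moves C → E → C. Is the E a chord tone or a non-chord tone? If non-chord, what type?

Chord tone (the third of C augmented triad).

C augmented triad contains C, E, G#; E is the third, so it is a chord tone.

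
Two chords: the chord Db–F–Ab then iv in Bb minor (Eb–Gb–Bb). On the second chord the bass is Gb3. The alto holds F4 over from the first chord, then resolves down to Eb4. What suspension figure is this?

At the second chord the bass is Gb3. The suspended F4 lies a seventh above the bass; after resolving down by step to Eb4, the interval above the bass becomes a sixth.
Suspension figures are named by those two intervals: 7–6.

7–6 suspension.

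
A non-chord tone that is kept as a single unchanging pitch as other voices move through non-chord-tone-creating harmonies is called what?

Pedal tone.

Approach: none. Departure: none — a single pitch is sustained while the chords change around it, passing through harmonies that do not contain it.
No melodic motion at all; the dissonance is created entirely by the moving harmonies against the stationary note — a pedal tone (pedal point).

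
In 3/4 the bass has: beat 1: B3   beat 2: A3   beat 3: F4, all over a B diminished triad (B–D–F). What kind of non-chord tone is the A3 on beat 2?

The harmony at that moment is B diminished triad (B, D, F); A3 is not a chord tone.
It is approached by step down from B3 and left by leap up to F4.
Step in, leap out, on a weak beat — an escape tone.

Escape tone.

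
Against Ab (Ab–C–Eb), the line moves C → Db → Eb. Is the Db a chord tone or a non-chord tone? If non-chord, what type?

Non-chord tone — a passing tone.

The harmony at that moment is Ab major triad (Ab, C, Eb); Db is not a chord tone.
It is approached by step up from C and left by step up to Eb.
Step in, step out in the same direction — a passing tone.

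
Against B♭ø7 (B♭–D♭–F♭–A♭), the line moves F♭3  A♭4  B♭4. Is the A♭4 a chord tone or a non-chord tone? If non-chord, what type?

Bb half-diminished seventh chord contains B♭, D♭, F♭, A♭; A♭ is the seventh, so it is a chord tone.

Chord tone (the seventh of Bb half-diminished seventh chord).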